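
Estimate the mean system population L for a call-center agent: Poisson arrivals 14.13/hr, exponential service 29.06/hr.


ρ = λ/μ = 14.13/29.06 = 0.4862
L = ρ/(1−ρ) = 0.4862/(1 − 0.4862) = 0.4862/0.5138 = 0.9464

Final: 0.9464


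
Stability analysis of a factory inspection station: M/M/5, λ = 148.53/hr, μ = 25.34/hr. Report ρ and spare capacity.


Total capacity cμ = 5·25.34 = 126.70/hr
ρ = λ/(cμ) = 148.53/126.70 = 1.1723
Stable ⇔ ρ < 1: NO
Spare capacity = cμ − λ = 126.70 − 148.53 = -21.83/hr

Final: ρ = 1.1723; unstable; margin = -21.83/hr


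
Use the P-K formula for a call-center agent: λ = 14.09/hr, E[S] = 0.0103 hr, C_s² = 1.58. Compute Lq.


ρ = λ·E[S] = 14.09·0.0103 = 0.1451
Lq = ρ²(1+C_s²)/(2(1−ρ)) = 0.02106·(1+1.58)/(2·0.8549)
= 0.02106·2.5800/1.7097 = 0.03178

Final: 0.03178


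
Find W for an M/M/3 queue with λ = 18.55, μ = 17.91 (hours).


a = 1.0357; ρ = 0.3452; P₀ = 0.350271
Lq = P₀·a^c·ρ/(c!(1−ρ)²) = 0.05224
Wq = Lq/λ = 0.05224/18.55 = 0.002816 hr
W = Wq + 1/μ = 0.002816 + 0.05583 = 0.05865 hr

Final: 0.05865 hr


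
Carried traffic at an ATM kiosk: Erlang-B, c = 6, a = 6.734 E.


B(6,6.734) = 0.314433 (Erlang-B)
Carried load = a(1 − B) = 6.734·(1 − 0.314433) = 6.734·0.685567 = 4.6166 E

Final: 4.6166 Erlangs


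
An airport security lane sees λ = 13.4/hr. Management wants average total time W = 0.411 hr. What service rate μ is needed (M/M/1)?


W = 1/(μ−λ) ⇒ μ − λ = 1/W = 1/0.411 = 2.4331
μ = λ + 1/W = 13.4 + 2.4331 = 15.8331 per hr

Final: 15.8331 /hr


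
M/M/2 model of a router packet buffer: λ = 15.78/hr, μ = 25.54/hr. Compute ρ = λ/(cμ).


ρ = λ/(cμ) = 15.78/(2·25.54) = 15.78/51.08 = 0.3089

Final: 0.3089


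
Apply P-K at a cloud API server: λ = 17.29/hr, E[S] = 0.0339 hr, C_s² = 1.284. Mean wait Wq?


ρ = λ·E[S] = 17.29·0.0339 = 0.5861
E[S²] = E[S]²(1+C_s²) = 0.0339²·(1+1.284) = 0.002625
Wq = λ·E[S²]/(2(1−ρ)) = 17.29·0.002625/(2·0.4139) = 0.05483 hr

Final: 0.05483 hr


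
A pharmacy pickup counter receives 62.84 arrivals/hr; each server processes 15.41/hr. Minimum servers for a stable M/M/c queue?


Stability requires cμ > λ ⇔ c > λ/μ.
λ/μ = 62.84/15.41 = 4.0779
Minimum integer c = ⌊4.0779⌋ + 1 = 5
Check: 5·15.41 = 77.05 > 62.84, while 4·15.41 = 61.64 ≤ 62.84

Final: 5 servers


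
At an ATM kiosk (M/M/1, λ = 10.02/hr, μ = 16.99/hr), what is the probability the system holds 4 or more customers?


ρ = 10.02/16.99 = 0.5898
P(N ≥ n) = ρ^n = 0.5898^4 = 0.120975

Final: 0.120975


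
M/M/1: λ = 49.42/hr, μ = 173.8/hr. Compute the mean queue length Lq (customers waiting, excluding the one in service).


ρ = 49.42/173.8 = 0.2843
Lq = ρ²/(1−ρ) = 0.08085/0.7157 = 0.1130

Final: 0.1130


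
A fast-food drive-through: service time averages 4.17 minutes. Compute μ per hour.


μ = 1/(service time) in consistent units.
1 hour = 60 min, so μ = 60/4.17 = 14.3885 per hour

Final: 14.3885 /hr


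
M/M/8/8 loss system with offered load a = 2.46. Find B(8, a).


B(c,a) = (a^c/c!) / Σ_{k=0}^{c} a^k/k!
a^8/8! = 0.033263
Σ terms (k=0..8): 1.00000 + 2.46000 + 3.02580 + 2.48116 + 1.52591 + 0.75075 + 0.30781 + 0.10817 + 0.03326 = 11.692857
B = 0.033263/11.692857 = 0.002845

Final: 0.002845


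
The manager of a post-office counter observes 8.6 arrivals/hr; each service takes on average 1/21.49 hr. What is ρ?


ρ = λ/μ = 8.6/21.49 = 0.4002

Final: 0.4002


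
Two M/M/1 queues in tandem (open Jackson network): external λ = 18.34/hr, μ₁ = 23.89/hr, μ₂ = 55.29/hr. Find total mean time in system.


Each node sees arrival rate λ = 18.34/hr (tandem ⇒ throughput preserved).
W₁ = 1/(μ₁−λ) = 1/(23.89−18.34) = 0.18018 hr
W₂ = 1/(μ₂−λ) = 1/(55.29−18.34) = 0.02706 hr
W_total = W₁ + W₂ = 0.18018 + 0.02706 = 0.20724 hr

Final: 0.20724 hr


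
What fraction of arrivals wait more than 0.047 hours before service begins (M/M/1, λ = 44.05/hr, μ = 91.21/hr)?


ρ = 44.05/91.21 = 0.4830
P(Wq > t) = ρ·e^{−(μ−λ)t} = 0.4830·e^{−2.2165}
= 0.4830·0.108988 = 0.052636

Final: 0.052636


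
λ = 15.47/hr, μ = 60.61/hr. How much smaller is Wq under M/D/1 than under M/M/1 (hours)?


ρ = 15.47/60.61 = 0.2552
Wq(M/M/1) = ρ/(μ−λ) = 0.2552/45.14 = 0.005654 hr
Wq(M/D/1) = ρ/(2(μ−λ)) = 0.002827 hr
Savings = 0.005654 − 0.002827 = 0.002827 hr

Final: 0.002827 hr


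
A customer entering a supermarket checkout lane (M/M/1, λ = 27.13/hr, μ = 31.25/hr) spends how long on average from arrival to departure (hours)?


W = 1/(μ−λ) = 1/(31.25 − 27.13) = 1/4.12 = 0.2427 hr

Final: 0.2427 hr


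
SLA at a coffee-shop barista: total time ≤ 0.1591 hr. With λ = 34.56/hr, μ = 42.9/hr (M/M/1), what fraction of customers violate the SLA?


W ~ Exponential(μ−λ) for M/M/1.
μ − λ = 42.9 − 34.56 = 8.3400
P(W > t) = e^{−(μ−λ)t} = e^{−1.3269} = 0.265300

Final: 0.265300


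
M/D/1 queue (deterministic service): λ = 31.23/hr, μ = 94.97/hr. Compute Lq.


ρ = 31.23/94.97 = 0.3288
M/D/1: Lq = ρ²/(2(1−ρ)) = 0.1081/(2·0.6712) = 0.08056

Final: 0.08056


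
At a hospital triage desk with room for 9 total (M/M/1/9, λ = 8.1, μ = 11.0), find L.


ρ = 8.1/11.0 = 0.7364
L = ρ[1 − (K+1)ρ^K + Kρ^(K+1)] / [(1−ρ)(1−ρ^(K+1))]
Numerator: 0.7364·(1 − 10·0.063655 + 9·0.046873) = 0.578274
Denominator: (0.2636)·(0.953127) = 0.251279
L = 0.578274/0.251279 = 2.3013

Final: 2.3013


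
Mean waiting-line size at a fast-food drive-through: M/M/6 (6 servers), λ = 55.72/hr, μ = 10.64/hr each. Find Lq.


a = λ/μ = 5.2368; ρ = a/6 = 0.8728
P₀ = 0.003001
Lq = P₀·a^c·ρ / (c!·(1−ρ)²) = 0.003001·20626.08859·0.8728/(720·0.01618)
= 4.63742

Final: 4.63742


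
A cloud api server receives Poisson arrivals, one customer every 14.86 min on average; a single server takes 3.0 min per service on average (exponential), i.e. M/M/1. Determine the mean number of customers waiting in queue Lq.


λ = 60/14.86 = 4.0377 /hr
μ = 60/3.0 = 20.0000 /hr
ρ = λ/μ = 4.0377/20.0000 = 0.2019
Lq = ρ²/(1−ρ) = 0.04076/0.7981 = 0.05107

Final: 0.05107


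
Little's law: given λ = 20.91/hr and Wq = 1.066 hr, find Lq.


Lq = λWq = 20.91·1.066 = 22.2901

Final: 22.2901


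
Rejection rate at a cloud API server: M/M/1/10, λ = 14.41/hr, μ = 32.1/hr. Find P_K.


ρ = λ/μ = 14.41/32.1 = 0.4489
P_K = (1−ρ)ρ^K/(1−ρ^(K+1)) = (0.5511·0.0003323)/(1 − 0.0001492)
= 0.0001832/0.999851 = 0.0001832

Final: 0.0001832


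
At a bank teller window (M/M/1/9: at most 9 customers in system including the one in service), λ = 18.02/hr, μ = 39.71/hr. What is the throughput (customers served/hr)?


ρ = 0.4538; P_K = (1−ρ)ρ^9/(1−ρ^10) = 0.0004459
λ_eff = λ(1 − P_K) = 18.02·(1 − 0.0004459) = 18.02·0.999554 = 18.0120 /hr

Final: 18.0120 /hr


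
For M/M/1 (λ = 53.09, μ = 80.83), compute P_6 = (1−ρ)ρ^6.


ρ = 53.09/80.83 = 0.6568
P_n = (1−ρ)·ρ^n = (1 − 0.6568)·0.6568^6 = 0.3432·0.080286 = 0.027553

Final: 0.027553


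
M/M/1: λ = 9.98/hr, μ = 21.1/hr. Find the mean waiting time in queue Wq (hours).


ρ = 9.98/21.1 = 0.4730
Wq = ρ/(μ−λ) = 0.4730/(21.1 − 9.98) = 0.4730/11.12 = 0.04253 hr

Final: 0.04253 hr


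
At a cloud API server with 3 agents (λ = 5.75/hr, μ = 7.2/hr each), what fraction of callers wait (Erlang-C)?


a = λ/μ = 0.7986; ρ = a/3 = 0.2662
P₀ = 0.447791 (from M/M/c formula)
C(c,a) = [a^c/(c!(1−ρ))]·P₀ = [0.50934/(6·0.7338)]·0.447791
= 0.11569·0.447791 = 0.051803

Final: 0.051803


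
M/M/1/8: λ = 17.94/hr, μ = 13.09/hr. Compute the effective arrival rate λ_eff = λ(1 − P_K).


ρ = 1.3705; P_K = (1−ρ)ρ^8/(1−ρ^9) = 0.287180
λ_eff = λ(1 − P_K) = 17.94·(1 − 0.287180) = 17.94·0.712820 = 12.7880 /hr

Final: 12.7880 /hr


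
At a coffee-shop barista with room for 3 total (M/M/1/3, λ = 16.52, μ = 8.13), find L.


ρ = 16.52/8.13 = 2.0320
L = ρ[1 − (K+1)ρ^K + Kρ^(K+1)] / [(1−ρ)(1−ρ^(K+1))]
Numerator: 2.0320·(1 − 4·8.389933 + 3·17.048179) = 37.763956
Denominator: (-1.0320)·(-16.048179) = 16.561405
L = 37.763956/16.561405 = 2.2802

Final: 2.2802


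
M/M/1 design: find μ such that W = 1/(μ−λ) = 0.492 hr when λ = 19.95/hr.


W = 1/(μ−λ) ⇒ μ − λ = 1/W = 1/0.492 = 2.0325
μ = λ + 1/W = 19.95 + 2.0325 = 21.9825 per hr

Final: 21.9825 /hr


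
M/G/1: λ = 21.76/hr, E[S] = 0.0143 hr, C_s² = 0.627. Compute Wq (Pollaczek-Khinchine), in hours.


ρ = λ·E[S] = 21.76·0.0143 = 0.3112
E[S²] = E[S]²(1+C_s²) = 0.0143²·(1+0.627) = 0.0003327
Wq = λ·E[S²]/(2(1−ρ)) = 21.76·0.0003327/(2·0.6888) = 0.005255 hr

Final: 0.005255 hr


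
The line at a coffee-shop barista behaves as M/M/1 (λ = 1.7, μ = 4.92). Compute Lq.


ρ = 1.7/4.92 = 0.3455
Lq = ρ²/(1−ρ) = 0.1194/0.6545 = 0.1824

Final: 0.1824


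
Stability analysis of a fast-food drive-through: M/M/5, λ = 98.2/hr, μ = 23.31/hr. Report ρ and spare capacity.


Total capacity cμ = 5·23.31 = 116.55/hr
ρ = λ/(cμ) = 98.2/116.55 = 0.8426
Stable ⇔ ρ < 1: YES
Spare capacity = cμ − λ = 116.55 − 98.2 = 18.35/hr

Final: ρ = 0.8426; stable; margin = 18.35/hr


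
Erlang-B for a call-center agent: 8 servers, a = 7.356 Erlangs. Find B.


B(c,a) = (a^c/c!) / Σ_{k=0}^{c} a^k/k!
a^8/8! = 212.624469
Σ terms (k=0..8): 1.00000 + 7.35600 + 27.05537 + 66.33976 + 121.99882 + 179.48467 + 220.04820 + 231.23923 + 212.62447 = 1067.146520
B = 212.624469/1067.146520 = 0.199246

Final: 0.199246


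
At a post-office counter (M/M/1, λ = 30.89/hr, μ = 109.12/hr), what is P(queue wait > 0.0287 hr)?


ρ = 30.89/109.12 = 0.2831
P(Wq > t) = ρ·e^{−(μ−λ)t} = 0.2831·e^{−2.2452}
= 0.2831·0.105906 = 0.029980

Final: 0.029980


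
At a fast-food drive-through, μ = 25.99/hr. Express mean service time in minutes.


Mean service time = 1/μ = 1/25.99 hour = 0.03848 hour
In minutes: 0.03848 × 60 = 2.3086 min

Final: 2.3086 min


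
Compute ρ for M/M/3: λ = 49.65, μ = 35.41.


ρ = λ/(cμ) = 49.65/(3·35.41) = 49.65/106.23 = 0.4674

Final: 0.4674


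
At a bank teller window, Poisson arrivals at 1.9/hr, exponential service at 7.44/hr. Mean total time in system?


W = 1/(μ−λ) = 1/(7.44 − 1.9) = 1/5.54 = 0.1805 hr

Final: 0.1805 hr


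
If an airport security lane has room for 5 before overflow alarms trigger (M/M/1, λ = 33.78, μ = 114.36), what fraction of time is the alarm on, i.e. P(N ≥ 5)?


ρ = 33.78/114.36 = 0.2954
P(N ≥ n) = ρ^n = 0.2954^5 = 0.002249

Final: 0.002249


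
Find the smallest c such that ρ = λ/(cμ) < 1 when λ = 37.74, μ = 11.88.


Stability requires cμ > λ ⇔ c > λ/μ.
λ/μ = 37.74/11.88 = 3.1768
Minimum integer c = ⌊3.1768⌋ + 1 = 4
Check: 4·11.88 = 47.52 > 37.74, while 3·11.88 = 35.64 ≤ 37.74

Final: 4 servers


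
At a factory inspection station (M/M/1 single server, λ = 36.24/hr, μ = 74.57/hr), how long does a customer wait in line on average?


ρ = 36.24/74.57 = 0.4860
Wq = ρ/(μ−λ) = 0.4860/(74.57 − 36.24) = 0.4860/38.33 = 0.01268 hr

Final: 0.01268 hr


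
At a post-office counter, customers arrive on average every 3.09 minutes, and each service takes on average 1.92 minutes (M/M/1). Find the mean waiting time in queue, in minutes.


λ = 60/3.09 = 19.4175 /hr
μ = 60/1.92 = 31.2500 /hr
ρ = λ/μ = 19.4175/31.2500 = 0.6214
Wq = ρ/(μ−λ) = 0.6214/(31.2500−19.4175) = 0.05251 hr
In minutes: 0.05251·60 = 3.151 min

Final: 3.151 min


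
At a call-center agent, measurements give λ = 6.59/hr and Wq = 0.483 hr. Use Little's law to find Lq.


Lq = λWq = 6.59·0.483 = 3.1830

Final: 3.1830


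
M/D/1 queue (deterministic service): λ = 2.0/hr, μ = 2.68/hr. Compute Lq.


ρ = 2.0/2.68 = 0.7463
M/D/1: Lq = ρ²/(2(1−ρ)) = 0.5569/(2·0.2537) = 1.09745

Final: 1.09745


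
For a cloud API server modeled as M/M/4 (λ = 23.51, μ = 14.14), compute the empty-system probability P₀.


a = λ/μ = 23.51/14.14 = 1.6627; ρ = a/c = 0.4157
Σ_{k=0}^{3} a^k/k! (terms k=0..3) = 1.00000 + 1.66266 + 1.38222 + 0.76605 = 4.81093
Tail: a^4/(4!(1−ρ)) = 7.64210/(24·0.5843) = 0.54493
P₀ = 1/(4.81093 + 0.54493) = 1/5.35586 = 0.186711

Final: 0.186711


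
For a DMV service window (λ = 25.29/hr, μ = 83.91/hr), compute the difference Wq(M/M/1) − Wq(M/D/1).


ρ = 25.29/83.91 = 0.3014
Wq(M/M/1) = ρ/(μ−λ) = 0.3014/58.62 = 0.005141 hr
Wq(M/D/1) = ρ/(2(μ−λ)) = 0.002571 hr
Savings = 0.005141 − 0.002571 = 0.002571 hr

Final: 0.002571 hr


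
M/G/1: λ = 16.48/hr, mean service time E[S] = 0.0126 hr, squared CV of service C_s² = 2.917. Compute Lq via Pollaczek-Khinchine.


ρ = λ·E[S] = 16.48·0.0126 = 0.2076
Lq = ρ²(1+C_s²)/(2(1−ρ)) = 0.04312·(1+2.917)/(2·0.7924)
= 0.04312·3.9170/1.5847 = 0.10658

Final: 0.10658


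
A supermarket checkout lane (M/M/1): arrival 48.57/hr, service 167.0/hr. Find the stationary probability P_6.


ρ = 48.57/167.0 = 0.2908
P_n = (1−ρ)·ρ^n = (1 − 0.2908)·0.2908^6 = 0.7092·0.0006052 = 0.0004292

Final: 0.0004292


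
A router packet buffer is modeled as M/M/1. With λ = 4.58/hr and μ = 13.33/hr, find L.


ρ = λ/μ = 4.58/13.33 = 0.3436
L = ρ/(1−ρ) = 0.3436/(1 − 0.3436) = 0.3436/0.6564 = 0.5234

Final: 0.5234


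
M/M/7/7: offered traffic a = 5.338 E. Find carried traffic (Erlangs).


B(7,5.338) = 0.142032 (Erlang-B)
Carried load = a(1 − B) = 5.338·(1 − 0.142032) = 5.338·0.857968 = 4.5798 E

Final: 4.5798 Erlangs


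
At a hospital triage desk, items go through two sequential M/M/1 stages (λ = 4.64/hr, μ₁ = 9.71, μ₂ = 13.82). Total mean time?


Each node sees arrival rate λ = 4.64/hr (tandem ⇒ throughput preserved).
W₁ = 1/(μ₁−λ) = 1/(9.71−4.64) = 0.19724 hr
W₂ = 1/(μ₂−λ) = 1/(13.82−4.64) = 0.10893 hr
W_total = W₁ + W₂ = 0.19724 + 0.10893 = 0.30617 hr

Final: 0.30617 hr


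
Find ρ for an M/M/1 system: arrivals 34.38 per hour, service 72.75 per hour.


ρ = λ/μ = 34.38/72.75 = 0.4726

Final: 0.4726


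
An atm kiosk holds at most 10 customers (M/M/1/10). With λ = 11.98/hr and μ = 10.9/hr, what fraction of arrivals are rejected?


ρ = λ/μ = 11.98/10.9 = 1.0991
P_K = (1−ρ)ρ^K/(1−ρ^(K+1)) = (-0.09908·2.572191)/(1 − 2.827050)
= -0.254859/-1.827050 = 0.139492

Final: 0.139492


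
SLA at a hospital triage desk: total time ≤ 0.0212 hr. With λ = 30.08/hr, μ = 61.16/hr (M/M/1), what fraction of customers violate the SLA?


W ~ Exponential(μ−λ) for M/M/1.
μ − λ = 61.16 − 30.08 = 31.0800
P(W > t) = e^{−(μ−λ)t} = e^{−0.6589} = 0.517422

Final: 0.517422


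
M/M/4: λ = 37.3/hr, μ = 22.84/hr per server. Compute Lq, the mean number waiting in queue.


a = λ/μ = 1.6331; ρ = a/4 = 0.4083
P₀ = 0.192553
Lq = P₀·a^c·ρ / (c!·(1−ρ)²) = 0.192553·7.11297·0.4083/(24·0.35014)
= 0.06654

Final: 0.06654


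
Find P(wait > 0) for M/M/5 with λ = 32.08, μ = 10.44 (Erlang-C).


a = λ/μ = 3.0728; ρ = a/5 = 0.6146
P₀ = 0.042979 (from M/M/c formula)
C(c,a) = [a^c/(c!(1−ρ))]·P₀ = [273.94874/(120·0.3854)]·0.042979
= 5.92285·0.042979 = 0.254560

Final: 0.254560


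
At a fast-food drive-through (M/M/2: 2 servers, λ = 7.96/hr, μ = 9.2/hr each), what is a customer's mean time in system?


a = 0.8652; ρ = 0.4326; P₀ = 0.396055
Lq = P₀·a^c·ρ/(c!(1−ρ)²) = 0.19921
Wq = Lq/λ = 0.19921/7.96 = 0.02503 hr
W = Wq + 1/μ = 0.02503 + 0.10870 = 0.13372 hr

Final: 0.13372 hr


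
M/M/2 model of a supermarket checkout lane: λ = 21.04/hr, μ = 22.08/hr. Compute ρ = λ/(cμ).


ρ = λ/(cμ) = 21.04/(2·22.08) = 21.04/44.16 = 0.4764

Final: 0.4764


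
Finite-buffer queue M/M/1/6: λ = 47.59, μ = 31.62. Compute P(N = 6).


ρ = λ/μ = 47.59/31.62 = 1.5051
P_K = (1−ρ)ρ^K/(1−ρ^(K+1)) = (-0.5051·11.623128)/(1 − 17.493507)
= -5.870378/-16.493507 = 0.355921

Final: 0.355921


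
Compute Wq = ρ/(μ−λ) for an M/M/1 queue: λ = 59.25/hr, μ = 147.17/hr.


ρ = 59.25/147.17 = 0.4026
Wq = ρ/(μ−λ) = 0.4026/(147.17 − 59.25) = 0.4026/87.92 = 0.004579 hr

Final: 0.004579 hr


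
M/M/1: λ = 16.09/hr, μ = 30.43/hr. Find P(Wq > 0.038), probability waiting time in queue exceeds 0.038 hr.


ρ = 16.09/30.43 = 0.5288
P(Wq > t) = ρ·e^{−(μ−λ)t} = 0.5288·e^{−0.5449}
= 0.5288·0.579888 = 0.306618

Final: 0.306618


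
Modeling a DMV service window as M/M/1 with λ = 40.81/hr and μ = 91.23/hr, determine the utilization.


ρ = λ/μ = 40.81/91.23 = 0.4473

Final: 0.4473


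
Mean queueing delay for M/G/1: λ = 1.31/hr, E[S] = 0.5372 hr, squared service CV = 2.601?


ρ = λ·E[S] = 1.31·0.5372 = 0.7037
E[S²] = E[S]²(1+C_s²) = 0.5372²·(1+2.601) = 1.039190
Wq = λ·E[S²]/(2(1−ρ)) = 1.31·1.039190/(2·0.2963) = 2.29748 hr

Final: 2.29748 hr


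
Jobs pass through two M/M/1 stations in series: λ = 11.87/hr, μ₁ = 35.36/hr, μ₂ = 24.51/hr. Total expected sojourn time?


Each node sees arrival rate λ = 11.87/hr (tandem ⇒ throughput preserved).
W₁ = 1/(μ₁−λ) = 1/(35.36−11.87) = 0.04257 hr
W₂ = 1/(μ₂−λ) = 1/(24.51−11.87) = 0.07911 hr
W_total = W₁ + W₂ = 0.04257 + 0.07911 = 0.12169 hr

Final: 0.12169 hr


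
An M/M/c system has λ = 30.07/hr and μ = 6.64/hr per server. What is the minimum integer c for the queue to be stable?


Stability requires cμ > λ ⇔ c > λ/μ.
λ/μ = 30.07/6.64 = 4.5286
Minimum integer c = ⌊4.5286⌋ + 1 = 5
Check: 5·6.64 = 33.20 > 30.07, while 4·6.64 = 26.56 ≤ 30.07

Final: 5 servers


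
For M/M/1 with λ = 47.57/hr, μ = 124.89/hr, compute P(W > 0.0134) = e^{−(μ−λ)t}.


W ~ Exponential(μ−λ) for M/M/1.
μ − λ = 124.89 − 47.57 = 77.3200
P(W > t) = e^{−(μ−λ)t} = e^{−1.0361} = 0.354840

Final: 0.354840


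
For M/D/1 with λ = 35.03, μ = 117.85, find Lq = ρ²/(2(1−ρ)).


ρ = 35.03/117.85 = 0.2972
M/D/1: Lq = ρ²/(2(1−ρ)) = 0.08835/(2·0.7028) = 0.06286

Final: 0.06286


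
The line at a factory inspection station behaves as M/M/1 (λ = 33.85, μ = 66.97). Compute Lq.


ρ = 33.85/66.97 = 0.5055
Lq = ρ²/(1−ρ) = 0.2555/0.4945 = 0.5166

Final: 0.5166


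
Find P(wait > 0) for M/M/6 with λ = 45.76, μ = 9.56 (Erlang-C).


a = λ/μ = 4.7866; ρ = a/6 = 0.7978
P₀ = 0.006214 (from M/M/c formula)
C(c,a) = [a^c/(c!(1−ρ))]·P₀ = [12027.31654/(720·0.2022)]·0.006214
= 82.60140·0.006214 = 0.513263

Final: 0.513263


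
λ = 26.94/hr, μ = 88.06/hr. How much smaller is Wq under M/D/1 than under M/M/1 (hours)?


ρ = 26.94/88.06 = 0.3059
Wq(M/M/1) = ρ/(μ−λ) = 0.3059/61.12 = 0.005005 hr
Wq(M/D/1) = ρ/(2(μ−λ)) = 0.002503 hr
Savings = 0.005005 − 0.002503 = 0.002503 hr

Final: 0.002503 hr


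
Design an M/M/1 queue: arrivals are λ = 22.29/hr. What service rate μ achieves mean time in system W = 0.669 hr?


W = 1/(μ−λ) ⇒ μ − λ = 1/W = 1/0.669 = 1.4948
μ = λ + 1/W = 22.29 + 1.4948 = 23.7848 per hr

Final: 23.7848 /hr


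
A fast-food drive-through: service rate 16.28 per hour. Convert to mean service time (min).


Mean service time = 1/μ = 1/16.28 hour = 0.06143 hour
In minutes: 0.06143 × 60 = 3.6855 min

Final: 3.6855 min


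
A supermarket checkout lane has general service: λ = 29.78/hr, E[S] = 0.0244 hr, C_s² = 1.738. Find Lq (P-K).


ρ = λ·E[S] = 29.78·0.0244 = 0.7266
Lq = ρ²(1+C_s²)/(2(1−ρ)) = 0.5280·(1+1.738)/(2·0.2734)
= 0.5280·2.7380/0.5467 = 2.64414

Final: 2.64414


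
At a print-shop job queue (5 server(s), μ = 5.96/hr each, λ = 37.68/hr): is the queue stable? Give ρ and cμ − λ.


Total capacity cμ = 5·5.96 = 29.80/hr
ρ = λ/(cμ) = 37.68/29.80 = 1.2644
Stable ⇔ ρ < 1: NO
Spare capacity = cμ − λ = 29.80 − 37.68 = -7.88/hr

Final: ρ = 1.2644; unstable; margin = -7.88/hr


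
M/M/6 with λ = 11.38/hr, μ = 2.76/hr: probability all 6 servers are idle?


a = λ/μ = 11.38/2.76 = 4.1232; ρ = a/c = 0.6872
Σ_{k=0}^{5} a^k/k! (terms k=0..5) = 1.00000 + 4.12319 + 8.50034 + 11.68284 + 12.04263 + 9.93081 = 47.27981
Tail: a^6/(6!(1−ρ)) = 4913.59186/(720·0.3128) = 21.81711
P₀ = 1/(47.27981 + 21.81711) = 1/69.09692 = 0.014472

Final: 0.014472


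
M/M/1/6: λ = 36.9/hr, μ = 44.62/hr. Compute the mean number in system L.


ρ = 36.9/44.62 = 0.8270
L = ρ[1 − (K+1)ρ^K + Kρ^(K+1)] / [(1−ρ)(1−ρ^(K+1))]
Numerator: 0.8270·(1 − 7·0.319875 + 6·0.264532) = 0.287842
Denominator: (0.1730)·(0.735468) = 0.127248
L = 0.287842/0.127248 = 2.2620

Final: 2.2620


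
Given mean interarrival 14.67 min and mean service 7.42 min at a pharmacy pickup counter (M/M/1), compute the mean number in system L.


λ = 60/14.67 = 4.0900 /hr
μ = 60/7.42 = 8.0863 /hr
ρ = λ/μ = 4.0900/8.0863 = 0.5058
L = ρ/(1−ρ) = 0.5058/0.4942 = 1.0234

Final: 1.0234


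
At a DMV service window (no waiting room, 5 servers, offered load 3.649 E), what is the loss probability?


B(c,a) = (a^c/c!) / Σ_{k=0}^{c} a^k/k!
a^5/5! = 5.391233
Σ terms (k=0..5): 1.00000 + 3.64900 + 6.65760 + 8.09786 + 7.38727 + 5.39123 = 32.182969
B = 5.391233/32.182969 = 0.167518

Final: 0.167518


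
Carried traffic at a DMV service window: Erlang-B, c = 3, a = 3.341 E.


B(3,3.341) = 0.385157 (Erlang-B)
Carried load = a(1 − B) = 3.341·(1 − 0.385157) = 3.341·0.614843 = 2.0542 E

Final: 2.0542 Erlangs


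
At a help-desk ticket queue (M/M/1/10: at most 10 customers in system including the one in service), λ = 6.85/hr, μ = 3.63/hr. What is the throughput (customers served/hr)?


ρ = 1.8871; P_K = (1−ρ)ρ^10/(1−ρ^11) = 0.470508
λ_eff = λ(1 − P_K) = 6.85·(1 − 0.470508) = 6.85·0.529492 = 3.6270 /hr

Final: 3.6270 /hr


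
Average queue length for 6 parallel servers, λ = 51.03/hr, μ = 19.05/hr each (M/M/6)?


a = λ/μ = 2.6787; ρ = a/6 = 0.4465
P₀ = 0.068064
Lq = P₀·a^c·ρ / (c!·(1−ρ)²) = 0.068064·369.47370·0.4465/(720·0.30641)
= 0.05089

Final: 0.05089


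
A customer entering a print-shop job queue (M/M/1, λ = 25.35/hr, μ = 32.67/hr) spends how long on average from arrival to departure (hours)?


W = 1/(μ−λ) = 1/(32.67 − 25.35) = 1/7.32 = 0.1366 hr

Final: 0.1366 hr


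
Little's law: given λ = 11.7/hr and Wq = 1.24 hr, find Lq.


Lq = λWq = 11.7·1.24 = 14.5080

Final: 14.5080


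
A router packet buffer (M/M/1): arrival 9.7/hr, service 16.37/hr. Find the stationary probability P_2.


ρ = 9.7/16.37 = 0.5925
P_n = (1−ρ)·ρ^n = (1 − 0.5925)·0.5925^2 = 0.4075·0.351112 = 0.143062

Final: 0.143062


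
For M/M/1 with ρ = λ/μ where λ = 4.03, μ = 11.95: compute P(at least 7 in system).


ρ = 4.03/11.95 = 0.3372
P(N ≥ n) = ρ^n = 0.3372^7 = 0.0004961

Final: 0.0004961


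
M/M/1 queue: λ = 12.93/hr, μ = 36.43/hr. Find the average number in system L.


ρ = λ/μ = 12.93/36.43 = 0.3549
L = ρ/(1−ρ) = 0.3549/(1 − 0.3549) = 0.3549/0.6451 = 0.5502

Final: 0.5502


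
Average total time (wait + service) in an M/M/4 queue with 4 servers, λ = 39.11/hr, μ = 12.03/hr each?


a = 3.2510; ρ = 0.8128; P₀ = 0.024924
Lq = P₀·a^c·ρ/(c!(1−ρ)²) = 2.68947
Wq = Lq/λ = 2.68947/39.11 = 0.06877 hr
W = Wq + 1/μ = 0.06877 + 0.08313 = 0.15189 hr

Final: 0.15189 hr


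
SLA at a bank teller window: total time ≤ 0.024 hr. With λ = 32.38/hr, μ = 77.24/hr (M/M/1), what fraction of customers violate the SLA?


W ~ Exponential(μ−λ) for M/M/1.
μ − λ = 77.24 − 32.38 = 44.8600
P(W > t) = e^{−(μ−λ)t} = e^{−1.0766} = 0.340738

Final: 0.340738


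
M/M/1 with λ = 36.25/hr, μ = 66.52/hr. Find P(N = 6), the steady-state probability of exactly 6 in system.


ρ = 36.25/66.52 = 0.5449
P_n = (1−ρ)·ρ^n = (1 − 0.5449)·0.5449^6 = 0.4551·0.026190 = 0.011918

Final: 0.011918


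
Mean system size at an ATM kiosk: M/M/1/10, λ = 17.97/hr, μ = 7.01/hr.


ρ = 17.97/7.01 = 2.5635
L = ρ[1 − (K+1)ρ^K + Kρ^(K+1)] / [(1−ρ)(1−ρ^(K+1))]
Numerator: 2.5635·(1 − 11·12254.640952 + 10·31414.536079) = 459748.249127
Denominator: (-1.5635)·(-31413.536079) = 49114.458692
L = 459748.249127/49114.458692 = 9.3608

Final: 9.3608


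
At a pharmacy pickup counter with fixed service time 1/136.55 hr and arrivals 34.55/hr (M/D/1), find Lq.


ρ = 34.55/136.55 = 0.2530
M/D/1: Lq = ρ²/(2(1−ρ)) = 0.06402/(2·0.7470) = 0.04285

Final: 0.04285


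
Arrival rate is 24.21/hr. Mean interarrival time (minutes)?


Mean interarrival time = 1/λ = 1/24.21 hour = 0.04131 hour
In minutes: 0.04131 × 60 = 2.4783 min

Final: 2.4783 min


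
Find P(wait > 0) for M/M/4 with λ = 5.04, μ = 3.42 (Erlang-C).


a = λ/μ = 1.4737; ρ = a/4 = 0.3684
P₀ = 0.227060 (from M/M/c formula)
C(c,a) = [a^c/(c!(1−ρ))]·P₀ = [4.71648/(24·0.6316)]·0.227060
= 0.31116·0.227060 = 0.070651

Final: 0.070651


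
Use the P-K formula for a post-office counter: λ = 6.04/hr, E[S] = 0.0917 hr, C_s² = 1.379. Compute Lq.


ρ = λ·E[S] = 6.04·0.0917 = 0.5539
Lq = ρ²(1+C_s²)/(2(1−ρ)) = 0.3068·(1+1.379)/(2·0.4461)
= 0.3068·2.3790/0.8923 = 0.81793

Final: 0.81793


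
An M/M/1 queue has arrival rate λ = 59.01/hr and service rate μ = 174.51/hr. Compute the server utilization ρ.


ρ = λ/μ = 59.01/174.51 = 0.3381

Final: 0.3381


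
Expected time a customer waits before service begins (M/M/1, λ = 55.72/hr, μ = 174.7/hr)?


ρ = 55.72/174.7 = 0.3189
Wq = ρ/(μ−λ) = 0.3189/(174.7 − 55.72) = 0.3189/118.98 = 0.002681 hr

Final: 0.002681 hr


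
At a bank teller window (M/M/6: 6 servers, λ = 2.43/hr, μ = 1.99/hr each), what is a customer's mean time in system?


a = 1.2211; ρ = 0.2035; P₀ = 0.294884
Lq = P₀·a^c·ρ/(c!(1−ρ)²) = 0.0004356
Wq = Lq/λ = 0.0004356/2.43 = 0.0001793 hr
W = Wq + 1/μ = 0.0001793 + 0.50251 = 0.50269 hr

Final: 0.50269 hr


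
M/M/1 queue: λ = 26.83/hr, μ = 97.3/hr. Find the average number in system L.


ρ = λ/μ = 26.83/97.3 = 0.2757
L = ρ/(1−ρ) = 0.2757/(1 − 0.2757) = 0.2757/0.7243 = 0.3807

Final: 0.3807


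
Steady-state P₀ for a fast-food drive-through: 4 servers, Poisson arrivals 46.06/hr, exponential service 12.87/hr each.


a = λ/μ = 46.06/12.87 = 3.5789; ρ = a/c = 0.8947
Σ_{k=0}^{3} a^k/k! (terms k=0..3) = 1.00000 + 3.57887 + 6.40414 + 7.63985 = 18.62286
Tail: a^4/(4!(1−ρ)) = 164.05201/(24·0.1053) = 64.92464
P₀ = 1/(18.62286 + 64.92464) = 1/83.54750 = 0.011969

Final: 0.011969


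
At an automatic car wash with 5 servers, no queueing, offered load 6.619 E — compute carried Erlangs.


B(5,6.619) = 0.401481 (Erlang-B)
Carried load = a(1 − B) = 6.619·(1 − 0.401481) = 6.619·0.598519 = 3.9616 E

Final: 3.9616 Erlangs


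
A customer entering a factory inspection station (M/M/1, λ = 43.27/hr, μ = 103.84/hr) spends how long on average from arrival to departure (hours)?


W = 1/(μ−λ) = 1/(103.84 − 43.27) = 1/60.57 = 0.01651 hr

Final: 0.01651 hr


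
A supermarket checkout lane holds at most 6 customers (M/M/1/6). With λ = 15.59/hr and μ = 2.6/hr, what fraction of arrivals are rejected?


ρ = λ/μ = 15.59/2.6 = 5.9962
P_K = (1−ρ)ρ^K/(1−ρ^(K+1)) = (-4.9962·46476.841174)/(1 − 278682.289965)
= -232205.448791/-278681.289965 = 0.833229

Final: 0.833229


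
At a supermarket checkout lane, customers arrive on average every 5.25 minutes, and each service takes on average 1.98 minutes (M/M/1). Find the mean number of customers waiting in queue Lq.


λ = 60/5.25 = 11.4286 /hr
μ = 60/1.98 = 30.3030 /hr
ρ = λ/μ = 11.4286/30.3030 = 0.3771
Lq = ρ²/(1−ρ) = 0.1422/0.6229 = 0.2284

Final: 0.2284


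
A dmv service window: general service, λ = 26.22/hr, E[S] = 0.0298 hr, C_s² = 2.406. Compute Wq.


ρ = λ·E[S] = 26.22·0.0298 = 0.7814
E[S²] = E[S]²(1+C_s²) = 0.0298²·(1+2.406) = 0.003025
Wq = λ·E[S²]/(2(1−ρ)) = 26.22·0.003025/(2·0.2186) = 0.18136 hr

Final: 0.18136 hr


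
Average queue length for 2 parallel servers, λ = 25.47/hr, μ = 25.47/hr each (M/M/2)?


a = λ/μ = 1.0000; ρ = a/2 = 0.5000
P₀ = 0.333333
Lq = P₀·a^c·ρ / (c!·(1−ρ)²) = 0.333333·1.00000·0.5000/(2·0.25000)
= 0.33333

Final: 0.33333


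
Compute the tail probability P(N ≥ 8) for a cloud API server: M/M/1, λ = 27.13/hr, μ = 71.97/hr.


ρ = 27.13/71.97 = 0.3770
P(N ≥ n) = ρ^n = 0.3770^8 = 0.0004077

Final: 0.0004077


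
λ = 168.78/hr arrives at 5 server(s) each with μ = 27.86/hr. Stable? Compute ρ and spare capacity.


Total capacity cμ = 5·27.86 = 139.30/hr
ρ = λ/(cμ) = 168.78/139.30 = 1.2116
Stable ⇔ ρ < 1: NO
Spare capacity = cμ − λ = 139.30 − 168.78 = -29.48/hr

Final: ρ = 1.2116; unstable; margin = -29.48/hr


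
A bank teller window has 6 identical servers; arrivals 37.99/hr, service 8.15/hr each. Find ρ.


ρ = λ/(cμ) = 37.99/(6·8.15) = 37.99/48.90 = 0.7769

Final: 0.7769


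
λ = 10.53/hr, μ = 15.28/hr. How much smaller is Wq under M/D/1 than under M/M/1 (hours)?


ρ = 10.53/15.28 = 0.6891
Wq(M/M/1) = ρ/(μ−λ) = 0.6891/4.75 = 0.14508 hr
Wq(M/D/1) = ρ/(2(μ−λ)) = 0.07254 hr
Savings = 0.14508 − 0.07254 = 0.07254 hr

Final: 0.07254 hr


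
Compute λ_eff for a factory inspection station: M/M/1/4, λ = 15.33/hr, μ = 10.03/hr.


ρ = 1.5284; P_K = (1−ρ)ρ^4/(1−ρ^5) = 0.392824
λ_eff = λ(1 − P_K) = 15.33·(1 − 0.392824) = 15.33·0.607176 = 9.3080 /hr

Final: 9.3080 /hr


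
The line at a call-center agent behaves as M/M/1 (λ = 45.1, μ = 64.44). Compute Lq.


ρ = 45.1/64.44 = 0.6999
Lq = ρ²/(1−ρ) = 0.4898/0.3001 = 1.6321

Final: 1.6321


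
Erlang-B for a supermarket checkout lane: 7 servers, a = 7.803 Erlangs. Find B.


B(c,a) = (a^c/c!) / Σ_{k=0}^{c} a^k/k!
a^7/7! = 349.462607
Σ terms (k=0..7): 1.00000 + 7.80300 + 30.44340 + 79.18330 + 154.46681 + 241.06091 + 313.49971 + 349.46261 = 1176.919739
B = 349.462607/1176.919739 = 0.296930

Final: 0.296930


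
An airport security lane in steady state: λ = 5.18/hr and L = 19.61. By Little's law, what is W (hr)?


W = L/λ = 19.61/5.18 = 3.7857 hr

Final: 3.7857 hr


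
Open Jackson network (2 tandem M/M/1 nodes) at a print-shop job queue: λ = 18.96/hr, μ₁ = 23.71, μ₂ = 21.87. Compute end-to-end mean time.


Each node sees arrival rate λ = 18.96/hr (tandem ⇒ throughput preserved).
W₁ = 1/(μ₁−λ) = 1/(23.71−18.96) = 0.21053 hr
W₂ = 1/(μ₂−λ) = 1/(21.87−18.96) = 0.34364 hr
W_total = W₁ + W₂ = 0.21053 + 0.34364 = 0.55417 hr

Final: 0.55417 hr


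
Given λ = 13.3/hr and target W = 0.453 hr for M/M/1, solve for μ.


W = 1/(μ−λ) ⇒ μ − λ = 1/W = 1/0.453 = 2.2075
μ = λ + 1/W = 13.3 + 2.2075 = 15.5075 per hr

Final: 15.5075 /hr


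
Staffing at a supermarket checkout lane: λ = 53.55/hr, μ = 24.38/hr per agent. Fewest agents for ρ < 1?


Stability requires cμ > λ ⇔ c > λ/μ.
λ/μ = 53.55/24.38 = 2.1965
Minimum integer c = ⌊2.1965⌋ + 1 = 3
Check: 3·24.38 = 73.14 > 53.55, while 2·24.38 = 48.76 ≤ 53.55

Final: 3 servers


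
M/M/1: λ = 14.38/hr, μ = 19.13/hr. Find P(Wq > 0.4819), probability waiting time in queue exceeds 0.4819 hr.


ρ = 14.38/19.13 = 0.7517
P(Wq > t) = ρ·e^{−(μ−λ)t} = 0.7517·e^{−2.2890}
= 0.7517·0.101365 = 0.076196

Final: 0.076196


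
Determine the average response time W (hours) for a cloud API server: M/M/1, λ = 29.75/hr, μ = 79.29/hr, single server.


W = 1/(μ−λ) = 1/(79.29 − 29.75) = 1/49.54 = 0.02019 hr

Final: 0.02019 hr


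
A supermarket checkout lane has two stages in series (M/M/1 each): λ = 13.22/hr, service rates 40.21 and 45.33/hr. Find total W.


Each node sees arrival rate λ = 13.22/hr (tandem ⇒ throughput preserved).
W₁ = 1/(μ₁−λ) = 1/(40.21−13.22) = 0.03705 hr
W₂ = 1/(μ₂−λ) = 1/(45.33−13.22) = 0.03114 hr
W_total = W₁ + W₂ = 0.03705 + 0.03114 = 0.06819 hr

Final: 0.06819 hr


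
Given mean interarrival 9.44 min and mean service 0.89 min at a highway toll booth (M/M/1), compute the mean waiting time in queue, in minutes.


λ = 60/9.44 = 6.3559 /hr
μ = 60/0.89 = 67.4157 /hr
ρ = λ/μ = 6.3559/67.4157 = 0.09428
Wq = ρ/(μ−λ) = 0.09428/(67.4157−6.3559) = 0.001544 hr
In minutes: 0.001544·60 = 0.09264 min

Final: 0.09264 min


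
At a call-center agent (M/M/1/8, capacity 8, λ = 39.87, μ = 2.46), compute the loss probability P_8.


ρ = λ/μ = 39.87/2.46 = 16.2073
P_K = (1−ρ)ρ^K/(1−ρ^(K+1)) = (-15.2073·4760899660.283564)/(1 − 77161410347.766541)
= -72400510687.482971/-77161410346.766541 = 0.938299

Final: 0.938299


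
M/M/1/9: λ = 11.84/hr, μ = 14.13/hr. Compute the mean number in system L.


ρ = 11.84/14.13 = 0.8379
L = ρ[1 − (K+1)ρ^K + Kρ^(K+1)] / [(1−ρ)(1−ρ^(K+1))]
Numerator: 0.8379·(1 − 10·0.203651 + 9·0.170646) = 0.418384
Denominator: (0.1621)·(0.829354) = 0.134411
L = 0.418384/0.134411 = 3.1127

Final: 3.1127


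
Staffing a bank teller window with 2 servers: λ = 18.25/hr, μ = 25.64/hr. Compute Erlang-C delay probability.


a = λ/μ = 0.7118; ρ = a/2 = 0.3559
P₀ = 0.475047 (from M/M/c formula)
C(c,a) = [a^c/(c!(1−ρ))]·P₀ = [0.50663/(2·0.6441)]·0.475047
= 0.39328·0.475047 = 0.186825

Final: 0.186825


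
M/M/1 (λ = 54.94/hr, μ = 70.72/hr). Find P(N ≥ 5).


ρ = 54.94/70.72 = 0.7769
P(N ≥ n) = ρ^n = 0.7769^5 = 0.282965

Final: 0.282965


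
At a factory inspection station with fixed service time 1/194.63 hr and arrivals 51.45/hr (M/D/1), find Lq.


ρ = 51.45/194.63 = 0.2643
M/D/1: Lq = ρ²/(2(1−ρ)) = 0.06988/(2·0.7357) = 0.04750

Final: 0.04750


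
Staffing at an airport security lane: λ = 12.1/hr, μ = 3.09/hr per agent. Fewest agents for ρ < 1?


Stability requires cμ > λ ⇔ c > λ/μ.
λ/μ = 12.1/3.09 = 3.9159
Minimum integer c = ⌊3.9159⌋ + 1 = 4
Check: 4·3.09 = 12.36 > 12.1, while 3·3.09 = 9.27 ≤ 12.1

Final: 4 servers


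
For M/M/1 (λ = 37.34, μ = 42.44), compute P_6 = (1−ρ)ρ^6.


ρ = 37.34/42.44 = 0.8798
P_n = (1−ρ)·ρ^n = (1 − 0.8798)·0.8798^6 = 0.1202·0.463867 = 0.055743

Final: 0.055743


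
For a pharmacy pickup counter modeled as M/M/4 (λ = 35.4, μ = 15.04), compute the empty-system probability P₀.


a = λ/μ = 35.4/15.04 = 2.3537; ρ = a/c = 0.5884
Σ_{k=0}^{3} a^k/k! (terms k=0..3) = 1.00000 + 2.35372 + 2.77001 + 2.17328 = 8.29701
Tail: a^4/(4!(1−ρ)) = 30.69175/(24·0.4116) = 3.10719
P₀ = 1/(8.29701 + 3.10719) = 1/11.40420 = 0.087687

Final: 0.087687


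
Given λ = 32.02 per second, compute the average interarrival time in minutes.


Mean interarrival time = 1/λ = 1/32.02 second = 0.03123 second
In minutes: 0.03123 × 0.0166667 = 0.0005205 min

Final: 0.0005205 min


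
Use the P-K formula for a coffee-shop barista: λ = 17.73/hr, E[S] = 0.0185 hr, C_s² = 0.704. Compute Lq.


ρ = λ·E[S] = 17.73·0.0185 = 0.3280
Lq = ρ²(1+C_s²)/(2(1−ρ)) = 0.1076·(1+0.704)/(2·0.6720)
= 0.1076·1.7040/1.3440 = 0.13641

Final: 0.13641


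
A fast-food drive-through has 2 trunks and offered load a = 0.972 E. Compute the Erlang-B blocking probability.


B(c,a) = (a^c/c!) / Σ_{k=0}^{c} a^k/k!
a^2/2! = 0.472392
Σ terms (k=0..2): 1.00000 + 0.97200 + 0.47239 = 2.444392
B = 0.472392/2.444392 = 0.193255

Final: 0.193255


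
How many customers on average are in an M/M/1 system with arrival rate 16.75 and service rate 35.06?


ρ = λ/μ = 16.75/35.06 = 0.4778
L = ρ/(1−ρ) = 0.4778/(1 − 0.4778) = 0.4778/0.5222 = 0.9148

Final: 0.9148


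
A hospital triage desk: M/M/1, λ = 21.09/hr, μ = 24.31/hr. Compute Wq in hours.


ρ = 21.09/24.31 = 0.8675
Wq = ρ/(μ−λ) = 0.8675/(24.31 − 21.09) = 0.8675/3.22 = 0.2694 hr

Final: 0.2694 hr


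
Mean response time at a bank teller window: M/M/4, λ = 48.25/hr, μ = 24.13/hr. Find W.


a = 1.9996; ρ = 0.4999; P₀ = 0.130494
Lq = P₀·a^c·ρ/(c!(1−ρ)²) = 0.17374
Wq = Lq/λ = 0.17374/48.25 = 0.003601 hr
W = Wq + 1/μ = 0.003601 + 0.04144 = 0.04504 hr

Final: 0.04504 hr


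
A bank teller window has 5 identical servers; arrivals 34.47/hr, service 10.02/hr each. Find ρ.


ρ = λ/(cμ) = 34.47/(5·10.02) = 34.47/50.10 = 0.6880

Final: 0.6880


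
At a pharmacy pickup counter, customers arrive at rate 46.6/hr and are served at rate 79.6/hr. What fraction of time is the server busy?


ρ = λ/μ = 46.6/79.6 = 0.5854

Final: 0.5854


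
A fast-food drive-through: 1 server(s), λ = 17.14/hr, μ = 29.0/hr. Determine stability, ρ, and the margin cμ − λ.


Total capacity cμ = 1·29.0 = 29.00/hr
ρ = λ/(cμ) = 17.14/29.00 = 0.5910
Stable ⇔ ρ < 1: YES
Spare capacity = cμ − λ = 29.00 − 17.14 = 11.86/hr

Final: ρ = 0.5910; stable; margin = 11.86/hr


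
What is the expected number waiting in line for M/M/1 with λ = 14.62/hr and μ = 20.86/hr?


ρ = 14.62/20.86 = 0.7009
Lq = ρ²/(1−ρ) = 0.4912/0.2991 = 1.6421

Final: 1.6421


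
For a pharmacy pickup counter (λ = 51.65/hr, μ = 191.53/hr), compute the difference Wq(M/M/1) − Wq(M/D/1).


ρ = 51.65/191.53 = 0.2697
Wq(M/M/1) = ρ/(μ−λ) = 0.2697/139.88 = 0.001928 hr
Wq(M/D/1) = ρ/(2(μ−λ)) = 0.0009639 hr
Savings = 0.001928 − 0.0009639 = 0.0009639 hr

Final: 0.0009639 hr


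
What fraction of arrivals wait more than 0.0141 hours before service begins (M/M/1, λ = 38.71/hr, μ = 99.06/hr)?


ρ = 38.71/99.06 = 0.3908
P(Wq > t) = ρ·e^{−(μ−λ)t} = 0.3908·e^{−0.8509}
= 0.3908·0.427015 = 0.166866

Final: 0.166866


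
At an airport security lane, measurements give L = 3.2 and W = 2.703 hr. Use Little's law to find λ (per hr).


λ = L/W = 3.2/2.703 = 1.1839 /hr

Final: 1.1839 /hr


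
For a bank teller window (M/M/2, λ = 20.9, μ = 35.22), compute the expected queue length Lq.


a = λ/μ = 0.5934; ρ = a/2 = 0.2967
P₀ = 0.542369
Lq = P₀·a^c·ρ / (c!·(1−ρ)²) = 0.542369·0.35214·0.2967/(2·0.49462)
= 0.05728

Final: 0.05728


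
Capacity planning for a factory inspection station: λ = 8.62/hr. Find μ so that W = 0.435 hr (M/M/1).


W = 1/(μ−λ) ⇒ μ − λ = 1/W = 1/0.435 = 2.2989
μ = λ + 1/W = 8.62 + 2.2989 = 10.9189 per hr

Final: 10.9189 /hr


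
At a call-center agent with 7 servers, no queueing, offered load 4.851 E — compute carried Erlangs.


B(7,4.851) = 0.111249 (Erlang-B)
Carried load = a(1 − B) = 4.851·(1 − 0.111249) = 4.851·0.888751 = 4.3113 E

Final: 4.3113 Erlangs


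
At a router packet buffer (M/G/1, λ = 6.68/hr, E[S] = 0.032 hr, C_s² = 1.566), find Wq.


ρ = λ·E[S] = 6.68·0.032 = 0.2138
E[S²] = E[S]²(1+C_s²) = 0.032²·(1+1.566) = 0.002628
Wq = λ·E[S²]/(2(1−ρ)) = 6.68·0.002628/(2·0.7862) = 0.01116 hr

Final: 0.01116 hr


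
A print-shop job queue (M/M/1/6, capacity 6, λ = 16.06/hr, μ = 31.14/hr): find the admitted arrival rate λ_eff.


ρ = 0.5157; P_K = (1−ρ)ρ^6/(1−ρ^7) = 0.009202
λ_eff = λ(1 − P_K) = 16.06·(1 − 0.009202) = 16.06·0.990798 = 15.9122 /hr

Final: 15.9122 /hr


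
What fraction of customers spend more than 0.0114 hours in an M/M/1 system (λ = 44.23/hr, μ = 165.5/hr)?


W ~ Exponential(μ−λ) for M/M/1.
μ − λ = 165.5 − 44.23 = 121.2700
P(W > t) = e^{−(μ−λ)t} = e^{−1.3825} = 0.250956

Final: 0.250956


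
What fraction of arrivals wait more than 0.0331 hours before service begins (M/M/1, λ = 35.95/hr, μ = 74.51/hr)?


ρ = 35.95/74.51 = 0.4825
P(Wq > t) = ρ·e^{−(μ−λ)t} = 0.4825·e^{−1.2763}
= 0.4825·0.279058 = 0.134641

Final: 0.134641


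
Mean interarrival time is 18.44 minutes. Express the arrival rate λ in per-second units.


λ = 1/(interarrival time) in consistent units.
1 second = 0.0166667 min, so λ = 0.0166667/18.44 = 0.0009038 per second

Final: 0.0009038 /sec
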